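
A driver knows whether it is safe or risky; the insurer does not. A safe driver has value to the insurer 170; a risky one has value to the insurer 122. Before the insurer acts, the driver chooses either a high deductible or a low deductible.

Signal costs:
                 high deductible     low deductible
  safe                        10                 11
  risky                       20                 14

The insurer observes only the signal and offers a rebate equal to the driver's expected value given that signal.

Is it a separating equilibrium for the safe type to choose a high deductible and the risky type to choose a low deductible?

If types separate, high deductible earns payment 170 and low deductible earns 122.
Safe: high deductible gives 170 − 10 = 160; low deductible gives 122 − 11 = 111. No deviation. ✓
Risky: low deductible gives 122 − 14 = 108; high deductible gives 170 − 20 = 150. Would deviate. ✗

No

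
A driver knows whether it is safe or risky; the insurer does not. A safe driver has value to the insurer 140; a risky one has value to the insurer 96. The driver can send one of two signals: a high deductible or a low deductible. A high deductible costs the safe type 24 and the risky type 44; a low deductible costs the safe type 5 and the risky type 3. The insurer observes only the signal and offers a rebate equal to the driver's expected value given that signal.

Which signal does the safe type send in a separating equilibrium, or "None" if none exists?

Try safe → high deductible, risky → low deductible:
  Under separation the insurer infers type exactly: high deductible → safe (pays 140), low deductible → risky (pays 96).
  Safe: high deductible gives 140 − 24 = 116; low deductible gives 96 − 5 = 91. No deviation. ✓
  Risky: low deductible gives 96 − 3 = 93; high deductible gives 140 − 44 = 96. Would deviate. ✗
Try safe → low deductible, risky → high deductible:
  Under separation the insurer infers type exactly: low deductible → safe (pays 140), high deductible → risky (pays 96).
  Safe: low deductible gives 140 − 5 = 135; high deductible gives 96 − 24 = 72. No deviation. ✓
  Risky: high deductible gives 96 − 44 = 52; low deductible gives 140 − 3 = 137. Would deviate. ✗
Neither assignment is incentive-compatible.

None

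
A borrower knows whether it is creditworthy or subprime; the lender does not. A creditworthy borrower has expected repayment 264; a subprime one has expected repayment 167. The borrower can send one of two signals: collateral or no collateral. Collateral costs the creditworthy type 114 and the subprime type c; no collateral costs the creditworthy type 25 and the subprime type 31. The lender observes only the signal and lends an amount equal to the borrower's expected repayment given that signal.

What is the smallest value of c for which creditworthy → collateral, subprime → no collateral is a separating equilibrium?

128

Under separation: collateral → creditworthy (pays 264); no collateral → subprime (pays 167).
Creditworthy: 264 − 114 = 150 ≥ 167 − 25 = 142. Holds regardless of c. ✓
Subprime: 167 − 31 ≥ 264 − c, so c ≥ 264 − 136 = 128.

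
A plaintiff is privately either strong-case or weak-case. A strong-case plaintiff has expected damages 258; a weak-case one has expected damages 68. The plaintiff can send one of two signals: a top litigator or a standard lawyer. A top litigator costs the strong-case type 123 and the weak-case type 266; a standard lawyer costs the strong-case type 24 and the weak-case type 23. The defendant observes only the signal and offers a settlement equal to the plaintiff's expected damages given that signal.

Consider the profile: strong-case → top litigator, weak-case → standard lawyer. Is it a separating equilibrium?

If types separate, top litigator earns payment 258 and standard lawyer earns 68.
Strong-case: top litigator gives 258 − 123 = 135; standard lawyer gives 68 − 24 = 44. No deviation. ✓
Weak-case: standard lawyer gives 68 − 23 = 45; top litigator gives 258 − 266 = -8. No deviation. ✓
Neither type gains from mimicking the other.

Yes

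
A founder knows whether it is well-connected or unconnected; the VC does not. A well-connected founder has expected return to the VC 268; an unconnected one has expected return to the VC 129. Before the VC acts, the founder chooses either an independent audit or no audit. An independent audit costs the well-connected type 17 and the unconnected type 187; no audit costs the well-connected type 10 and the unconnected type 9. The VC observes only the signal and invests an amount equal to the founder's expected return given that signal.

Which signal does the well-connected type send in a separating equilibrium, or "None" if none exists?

Try well-connected → audit, unconnected → no audit:
  If types separate, audit earns payment 268 and no audit earns 129.
  Well-connected: audit gives 268 − 17 = 251; no audit gives 129 − 10 = 119. No deviation. ✓
  Unconnected: no audit gives 129 − 9 = 120; audit gives 268 − 187 = 81. No deviation. ✓
Both hold — the well-connected type sends audit.

audit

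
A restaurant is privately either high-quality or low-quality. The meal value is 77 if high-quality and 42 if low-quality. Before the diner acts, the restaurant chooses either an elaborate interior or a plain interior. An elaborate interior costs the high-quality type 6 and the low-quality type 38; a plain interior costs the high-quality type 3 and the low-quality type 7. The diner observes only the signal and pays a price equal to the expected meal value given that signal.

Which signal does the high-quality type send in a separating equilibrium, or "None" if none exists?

Try high-quality → elaborate interior, low-quality → plain interior:
  Under separation the diner infers type exactly: elaborate interior → high-quality (pays 77), plain interior → low-quality (pays 42).
  High-quality: elaborate interior gives 77 − 6 = 71; plain interior gives 42 − 3 = 39. No deviation. ✓
  Low-quality: plain interior gives 42 − 7 = 35; elaborate interior gives 77 − 38 = 39. Would deviate. ✗
Try high-quality → plain interior, low-quality → elaborate interior:
  Under separation the diner infers type exactly: plain interior → high-quality (pays 77), elaborate interior → low-quality (pays 42).
  High-quality: plain interior gives 77 − 3 = 74; elaborate interior gives 42 − 6 = 36. No deviation. ✓
  Low-quality: elaborate interior gives 42 − 38 = 4; plain interior gives 77 − 7 = 70. Would deviate. ✗
Neither assignment is incentive-compatible.

None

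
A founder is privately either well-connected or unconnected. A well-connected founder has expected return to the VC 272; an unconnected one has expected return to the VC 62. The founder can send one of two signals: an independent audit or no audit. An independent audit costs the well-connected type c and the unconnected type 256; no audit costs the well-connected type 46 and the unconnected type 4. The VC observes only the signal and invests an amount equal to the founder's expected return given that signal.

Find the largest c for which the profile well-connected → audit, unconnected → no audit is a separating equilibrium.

Under separation: audit → well-connected (pays 272); no audit → unconnected (pays 62).
Unconnected: 62 − 4 = 58 ≥ 272 − 256 = 16. Holds regardless of c. ✓
Well-connected: 272 − c ≥ 62 − 46, so c ≤ 272 − 16 = 256.

256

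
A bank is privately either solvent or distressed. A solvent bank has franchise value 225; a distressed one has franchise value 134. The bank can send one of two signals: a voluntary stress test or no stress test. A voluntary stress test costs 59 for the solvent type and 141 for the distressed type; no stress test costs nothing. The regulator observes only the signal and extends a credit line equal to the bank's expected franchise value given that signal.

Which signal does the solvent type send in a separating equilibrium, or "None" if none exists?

Try solvent → stress test, distressed → no stress test:
  Under separation the regulator infers type exactly: stress test → solvent (pays 225), no stress test → distressed (pays 134).
  Solvent: stress test gives 225 − 59 = 166; no stress test gives 134 − 0 = 134. No deviation. ✓
  Distressed: no stress test gives 134 − 0 = 134; stress test gives 225 − 141 = 84. No deviation. ✓
Both hold — the solvent type sends stress test.

stress test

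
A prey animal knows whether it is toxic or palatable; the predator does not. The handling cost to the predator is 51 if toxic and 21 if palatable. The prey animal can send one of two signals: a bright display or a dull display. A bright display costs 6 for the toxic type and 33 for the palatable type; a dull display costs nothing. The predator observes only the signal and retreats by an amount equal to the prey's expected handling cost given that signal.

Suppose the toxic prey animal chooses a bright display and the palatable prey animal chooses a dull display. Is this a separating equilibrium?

Yes

If types separate, bright display earns payment 51 and dull display earns 21.
Toxic: bright display gives 51 − 6 = 45; dull display gives 21 − 0 = 21. No deviation. ✓
Palatable: dull display gives 21 − 0 = 21; bright display gives 51 − 33 = 18. No deviation. ✓
Both incentive constraints hold.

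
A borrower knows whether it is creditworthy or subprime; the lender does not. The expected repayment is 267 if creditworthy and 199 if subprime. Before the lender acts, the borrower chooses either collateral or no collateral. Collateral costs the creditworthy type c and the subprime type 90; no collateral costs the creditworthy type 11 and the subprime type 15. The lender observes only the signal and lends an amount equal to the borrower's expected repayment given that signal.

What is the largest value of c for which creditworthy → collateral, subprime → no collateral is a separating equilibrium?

Under separation: collateral → creditworthy (pays 267); no collateral → subprime (pays 199).
Subprime: 199 − 15 = 184 ≥ 267 − 90 = 177. Holds regardless of c. ✓
Creditworthy: 267 − c ≥ 199 − 11, so c ≤ 267 − 188 = 79.

79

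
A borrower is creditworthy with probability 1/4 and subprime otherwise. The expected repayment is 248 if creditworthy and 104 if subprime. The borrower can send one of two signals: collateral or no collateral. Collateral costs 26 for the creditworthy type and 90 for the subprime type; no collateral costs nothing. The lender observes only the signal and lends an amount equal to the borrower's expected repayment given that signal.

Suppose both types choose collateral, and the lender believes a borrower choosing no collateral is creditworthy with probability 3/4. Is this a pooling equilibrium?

On the equilibrium path (collateral) the lender holds the prior 1/4 and pays 1/4·248 + 3/4·104 = 140. Off-path (no collateral) belief 3/4 gives 3/4·248 + 1/4·104 = 212.
Creditworthy: collateral gives 140 − 26 = 114; no collateral gives 212 − 0 = 212. Deviates. ✗
Subprime: collateral gives 140 − 90 = 50; no collateral gives 212 − 0 = 212. Deviates. ✗

No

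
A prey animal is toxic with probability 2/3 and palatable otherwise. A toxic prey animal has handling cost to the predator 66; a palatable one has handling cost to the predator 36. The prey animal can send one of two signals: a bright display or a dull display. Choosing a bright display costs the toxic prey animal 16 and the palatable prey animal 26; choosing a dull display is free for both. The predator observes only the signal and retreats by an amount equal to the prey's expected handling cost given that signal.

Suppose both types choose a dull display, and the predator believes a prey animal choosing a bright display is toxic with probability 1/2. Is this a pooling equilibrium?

At the pooled signal (dull display) the predator holds the prior 2/3 and pays 2/3·66 + 1/3·36 = 56. Off-path (bright display) belief 1/2 gives 1/2·66 + 1/2·36 = 51.
Toxic: dull display gives 56 − 0 = 56; bright display gives 51 − 16 = 35. Stays. ✓
Palatable: dull display gives 56 − 0 = 56; bright display gives 51 − 26 = 25. Stays. ✓

Yes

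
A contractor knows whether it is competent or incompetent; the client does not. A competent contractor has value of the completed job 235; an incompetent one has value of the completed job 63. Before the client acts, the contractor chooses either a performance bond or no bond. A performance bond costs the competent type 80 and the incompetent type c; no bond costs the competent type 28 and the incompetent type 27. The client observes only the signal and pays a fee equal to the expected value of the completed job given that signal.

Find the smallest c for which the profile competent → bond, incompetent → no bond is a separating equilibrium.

Under separation: bond → competent (pays 235); no bond → incompetent (pays 63).
Competent: 235 − 80 = 155 ≥ 63 − 28 = 35. Holds regardless of c. ✓
Incompetent: 63 − 27 ≥ 235 − c, so c ≥ 235 − 36 = 199.

199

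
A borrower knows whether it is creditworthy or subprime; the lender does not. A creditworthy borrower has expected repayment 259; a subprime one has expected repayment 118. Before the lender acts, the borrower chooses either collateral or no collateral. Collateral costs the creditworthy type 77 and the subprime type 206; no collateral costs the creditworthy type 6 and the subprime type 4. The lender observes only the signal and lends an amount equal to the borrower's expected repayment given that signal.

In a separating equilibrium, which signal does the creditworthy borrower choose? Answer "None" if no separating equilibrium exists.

collateral

Try creditworthy → collateral, subprime → no collateral:
  If types separate, collateral earns payment 259 and no collateral earns 118.
  Creditworthy: collateral gives 259 − 77 = 182; no collateral gives 118 − 6 = 112. No deviation. ✓
  Subprime: no collateral gives 118 − 4 = 114; collateral gives 259 − 206 = 53. No deviation. ✓
Both hold — the creditworthy type sends collateral.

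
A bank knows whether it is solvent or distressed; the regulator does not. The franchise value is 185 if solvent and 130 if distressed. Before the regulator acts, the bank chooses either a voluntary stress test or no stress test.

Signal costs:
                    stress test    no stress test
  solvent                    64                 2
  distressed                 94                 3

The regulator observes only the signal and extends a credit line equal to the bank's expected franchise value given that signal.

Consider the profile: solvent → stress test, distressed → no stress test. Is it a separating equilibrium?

Under separation the regulator infers type exactly: stress test → solvent (pays 185), no stress test → distressed (pays 130).
Solvent: stress test gives 185 − 64 = 121; no stress test gives 130 − 2 = 128. Would deviate. ✗
Distressed: no stress test gives 130 − 3 = 127; stress test gives 185 − 94 = 91. No deviation. ✓

No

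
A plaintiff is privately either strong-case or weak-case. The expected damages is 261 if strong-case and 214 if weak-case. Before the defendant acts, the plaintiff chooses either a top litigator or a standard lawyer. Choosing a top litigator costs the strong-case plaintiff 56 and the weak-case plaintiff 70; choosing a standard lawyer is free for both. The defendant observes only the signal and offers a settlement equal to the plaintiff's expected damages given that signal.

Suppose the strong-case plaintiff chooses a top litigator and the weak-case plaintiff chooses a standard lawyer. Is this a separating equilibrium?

No

Under separation the defendant infers type exactly: top litigator → strong-case (pays 261), standard lawyer → weak-case (pays 214).
Strong-case: top litigator gives 261 − 56 = 205; standard lawyer gives 214 − 0 = 214. Would deviate. ✗
Weak-case: standard lawyer gives 214 − 0 = 214; top litigator gives 261 − 70 = 191. No deviation. ✓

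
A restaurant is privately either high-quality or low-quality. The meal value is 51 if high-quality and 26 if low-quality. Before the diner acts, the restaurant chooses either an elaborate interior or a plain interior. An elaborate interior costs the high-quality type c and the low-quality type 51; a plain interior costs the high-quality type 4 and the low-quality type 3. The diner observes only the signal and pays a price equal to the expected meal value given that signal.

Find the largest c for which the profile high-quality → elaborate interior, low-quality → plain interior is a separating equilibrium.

Under separation: elaborate interior → high-quality (pays 51); plain interior → low-quality (pays 26).
Low-quality: 26 − 3 = 23 ≥ 51 − 51 = 0. Holds regardless of c. ✓
High-quality: 51 − c ≥ 26 − 4, so c ≤ 51 − 22 = 29.

29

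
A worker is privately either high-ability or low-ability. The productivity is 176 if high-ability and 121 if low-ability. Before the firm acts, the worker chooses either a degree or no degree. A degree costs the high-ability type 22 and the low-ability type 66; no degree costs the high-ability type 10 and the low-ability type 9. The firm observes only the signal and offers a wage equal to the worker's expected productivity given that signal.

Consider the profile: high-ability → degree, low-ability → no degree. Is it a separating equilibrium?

Yes

If types separate, degree earns payment 176 and no degree earns 121.
High-ability: degree gives 176 − 22 = 154; no degree gives 121 − 10 = 111. No deviation. ✓
Low-ability: no degree gives 121 − 9 = 112; degree gives 176 − 66 = 110. No deviation. ✓
Neither type gains from mimicking the other.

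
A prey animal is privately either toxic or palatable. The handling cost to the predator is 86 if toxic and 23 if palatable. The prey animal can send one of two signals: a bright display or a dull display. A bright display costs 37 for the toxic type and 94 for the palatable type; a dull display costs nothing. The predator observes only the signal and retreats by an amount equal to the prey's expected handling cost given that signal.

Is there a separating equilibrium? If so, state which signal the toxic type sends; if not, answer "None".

bright display

Try toxic → bright display, palatable → dull display:
  Under separation the predator infers type exactly: bright display → toxic (pays 86), dull display → palatable (pays 23).
  Toxic: bright display gives 86 − 37 = 49; dull display gives 23 − 0 = 23. No deviation. ✓
  Palatable: dull display gives 23 − 0 = 23; bright display gives 86 − 94 = -8. No deviation. ✓
Both hold — the toxic type sends bright display.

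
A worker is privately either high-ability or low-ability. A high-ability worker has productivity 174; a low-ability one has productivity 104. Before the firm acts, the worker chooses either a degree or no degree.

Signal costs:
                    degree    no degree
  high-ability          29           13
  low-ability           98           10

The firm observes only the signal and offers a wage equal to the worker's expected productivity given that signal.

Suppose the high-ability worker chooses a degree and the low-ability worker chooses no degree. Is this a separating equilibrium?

Yes

Under separation the firm infers type exactly: degree → high-ability (pays 174), no degree → low-ability (pays 104).
High-ability: degree gives 174 − 29 = 145; no degree gives 104 − 13 = 91. No deviation. ✓
Low-ability: no degree gives 104 − 10 = 94; degree gives 174 − 98 = 76. No deviation. ✓
Both incentive constraints hold.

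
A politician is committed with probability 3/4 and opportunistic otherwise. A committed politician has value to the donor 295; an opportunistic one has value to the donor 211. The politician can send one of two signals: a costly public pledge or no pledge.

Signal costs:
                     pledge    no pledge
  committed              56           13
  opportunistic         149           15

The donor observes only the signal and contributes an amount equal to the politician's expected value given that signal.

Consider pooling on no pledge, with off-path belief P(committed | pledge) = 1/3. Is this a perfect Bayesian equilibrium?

At the pooled signal (no pledge) the donor holds the prior 3/4 and pays 3/4·295 + 1/4·211 = 274. Off-path (pledge) belief 1/3 gives 1/3·295 + 2/3·211 = 239.
Committed: no pledge gives 274 − 13 = 261; pledge gives 239 − 56 = 183. Stays. ✓
Opportunistic: no pledge gives 274 − 15 = 259; pledge gives 239 − 149 = 90. Stays. ✓

Yes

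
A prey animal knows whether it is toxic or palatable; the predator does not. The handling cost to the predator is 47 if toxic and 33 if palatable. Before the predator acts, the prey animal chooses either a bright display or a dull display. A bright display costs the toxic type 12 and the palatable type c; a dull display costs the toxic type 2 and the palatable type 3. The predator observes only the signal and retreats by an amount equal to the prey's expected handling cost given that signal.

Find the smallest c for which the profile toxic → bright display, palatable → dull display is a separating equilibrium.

Under separation: bright display → toxic (pays 47); dull display → palatable (pays 33).
Toxic: 47 − 12 = 35 ≥ 33 − 2 = 31. Holds regardless of c. ✓
Palatable: 33 − 3 ≥ 47 − c, so c ≥ 47 − 30 = 17.

17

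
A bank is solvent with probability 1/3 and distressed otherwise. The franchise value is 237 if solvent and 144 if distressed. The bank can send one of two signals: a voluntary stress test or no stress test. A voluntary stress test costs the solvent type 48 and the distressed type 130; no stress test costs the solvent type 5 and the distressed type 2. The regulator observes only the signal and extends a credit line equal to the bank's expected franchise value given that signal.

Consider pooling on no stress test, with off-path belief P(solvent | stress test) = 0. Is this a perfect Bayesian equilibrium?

At the pooled signal (no stress test) the regulator holds the prior 1/3 and pays 1/3·237 + 2/3·144 = 175. Off-path (stress test) belief 0 gives 0·237 + 1·144 = 144.
Solvent: no stress test gives 175 − 5 = 170; stress test gives 144 − 48 = 96. Stays. ✓
Distressed: no stress test gives 175 − 2 = 173; stress test gives 144 − 130 = 14. Stays. ✓

Yes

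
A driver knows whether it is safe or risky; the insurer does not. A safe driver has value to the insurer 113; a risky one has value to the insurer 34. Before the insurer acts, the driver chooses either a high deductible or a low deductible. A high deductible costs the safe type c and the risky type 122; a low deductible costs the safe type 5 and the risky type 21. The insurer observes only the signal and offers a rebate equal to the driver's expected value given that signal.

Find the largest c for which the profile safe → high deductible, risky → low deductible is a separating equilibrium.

84

Under separation: high deductible → safe (pays 113); low deductible → risky (pays 34).
Risky: 34 − 21 = 13 ≥ 113 − 122 = -9. Holds regardless of c. ✓
Safe: 113 − c ≥ 34 − 5, so c ≤ 113 − 29 = 84.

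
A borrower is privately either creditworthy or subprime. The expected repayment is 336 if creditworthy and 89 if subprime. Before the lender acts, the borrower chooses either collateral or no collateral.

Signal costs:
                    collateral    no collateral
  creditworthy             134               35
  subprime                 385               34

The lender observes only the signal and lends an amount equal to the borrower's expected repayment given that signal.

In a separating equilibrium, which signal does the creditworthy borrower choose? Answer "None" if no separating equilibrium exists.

Try creditworthy → collateral, subprime → no collateral:
  If types separate, collateral earns payment 336 and no collateral earns 89.
  Creditworthy: collateral gives 336 − 134 = 202; no collateral gives 89 − 35 = 54. No deviation. ✓
  Subprime: no collateral gives 89 − 34 = 55; collateral gives 336 − 385 = -49. No deviation. ✓
Both hold — the creditworthy type sends collateral.

collateral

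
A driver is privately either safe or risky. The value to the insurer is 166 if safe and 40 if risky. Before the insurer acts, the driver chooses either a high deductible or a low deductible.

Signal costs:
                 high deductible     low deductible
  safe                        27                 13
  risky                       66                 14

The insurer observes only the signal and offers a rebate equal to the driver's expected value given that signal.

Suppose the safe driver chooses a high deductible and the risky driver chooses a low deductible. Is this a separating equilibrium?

No

Under separation the insurer infers type exactly: high deductible → safe (pays 166), low deductible → risky (pays 40).
Safe: high deductible gives 166 − 27 = 139; low deductible gives 40 − 13 = 27. No deviation. ✓
Risky: low deductible gives 40 − 14 = 26; high deductible gives 166 − 66 = 100. Would deviate. ✗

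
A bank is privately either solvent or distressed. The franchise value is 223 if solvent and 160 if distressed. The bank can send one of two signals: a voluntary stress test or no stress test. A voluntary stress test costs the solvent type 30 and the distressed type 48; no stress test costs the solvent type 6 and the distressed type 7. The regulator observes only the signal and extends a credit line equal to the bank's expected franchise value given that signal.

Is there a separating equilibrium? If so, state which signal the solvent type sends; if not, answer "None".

Try solvent → stress test, distressed → no stress test:
  If types separate, stress test earns payment 223 and no stress test earns 160.
  Solvent: stress test gives 223 − 30 = 193; no stress test gives 160 − 6 = 154. No deviation. ✓
  Distressed: no stress test gives 160 − 7 = 153; stress test gives 223 − 48 = 175. Would deviate. ✗
Try solvent → no stress test, distressed → stress test:
  If types separate, no stress test earns payment 223 and stress test earns 160.
  Solvent: no stress test gives 223 − 6 = 217; stress test gives 160 − 30 = 130. No deviation. ✓
  Distressed: stress test gives 160 − 48 = 112; no stress test gives 223 − 7 = 216. Would deviate. ✗
Neither assignment is incentive-compatible.

None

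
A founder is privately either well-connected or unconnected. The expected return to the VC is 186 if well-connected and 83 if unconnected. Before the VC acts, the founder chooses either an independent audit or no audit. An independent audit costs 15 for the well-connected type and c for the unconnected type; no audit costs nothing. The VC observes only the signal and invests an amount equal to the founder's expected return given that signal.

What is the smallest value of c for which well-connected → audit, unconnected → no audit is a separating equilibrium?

103

Under separation: audit → well-connected (pays 186); no audit → unconnected (pays 83).
Well-connected: 186 − 15 = 171 ≥ 83 − 0 = 83. Holds regardless of c. ✓
Unconnected: 83 − 0 ≥ 186 − c, so c ≥ 186 − 83 = 103.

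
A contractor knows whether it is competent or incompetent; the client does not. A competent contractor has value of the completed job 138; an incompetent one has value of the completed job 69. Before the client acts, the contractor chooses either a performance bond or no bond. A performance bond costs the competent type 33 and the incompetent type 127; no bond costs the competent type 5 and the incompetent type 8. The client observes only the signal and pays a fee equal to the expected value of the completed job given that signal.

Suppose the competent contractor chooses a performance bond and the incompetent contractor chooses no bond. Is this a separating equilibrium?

Yes

If types separate, bond earns payment 138 and no bond earns 69.
Competent: bond gives 138 − 33 = 105; no bond gives 69 − 5 = 64. No deviation. ✓
Incompetent: no bond gives 69 − 8 = 61; bond gives 138 − 127 = 11. No deviation. ✓
Neither type gains from mimicking the other.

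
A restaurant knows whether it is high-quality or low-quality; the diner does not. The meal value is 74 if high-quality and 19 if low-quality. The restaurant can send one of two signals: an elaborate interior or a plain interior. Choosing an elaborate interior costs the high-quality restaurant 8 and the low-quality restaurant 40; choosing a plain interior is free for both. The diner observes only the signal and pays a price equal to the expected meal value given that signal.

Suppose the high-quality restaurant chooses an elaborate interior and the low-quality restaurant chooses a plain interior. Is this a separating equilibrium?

Under separation the diner infers type exactly: elaborate interior → high-quality (pays 74), plain interior → low-quality (pays 19).
High-quality: elaborate interior gives 74 − 8 = 66; plain interior gives 19 − 0 = 19. No deviation. ✓
Low-quality: plain interior gives 19 − 0 = 19; elaborate interior gives 74 − 40 = 34. Would deviate. ✗

No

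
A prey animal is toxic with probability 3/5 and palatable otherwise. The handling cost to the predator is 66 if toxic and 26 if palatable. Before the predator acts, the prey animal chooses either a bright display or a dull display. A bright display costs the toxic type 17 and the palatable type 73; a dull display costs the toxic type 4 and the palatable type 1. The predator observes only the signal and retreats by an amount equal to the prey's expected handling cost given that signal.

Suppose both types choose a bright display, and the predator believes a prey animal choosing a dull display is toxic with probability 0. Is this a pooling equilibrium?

At the pooled signal (bright display) the predator holds the prior 3/5 and pays 3/5·66 + 2/5·26 = 50. Off-path (dull display) belief 0 gives 0·66 + 1·26 = 26.
Toxic: bright display gives 50 − 17 = 33; dull display gives 26 − 4 = 22. Stays. ✓
Palatable: bright display gives 50 − 73 = -23; dull display gives 26 − 1 = 25. Deviates. ✗

No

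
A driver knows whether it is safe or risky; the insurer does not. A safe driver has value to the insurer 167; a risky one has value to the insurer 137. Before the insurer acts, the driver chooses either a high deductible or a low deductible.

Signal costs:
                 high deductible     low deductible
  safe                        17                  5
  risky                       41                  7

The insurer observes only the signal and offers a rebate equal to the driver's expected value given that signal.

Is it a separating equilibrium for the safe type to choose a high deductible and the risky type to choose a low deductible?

Yes

If types separate, high deductible earns payment 167 and low deductible earns 137.
Safe: high deductible gives 167 − 17 = 150; low deductible gives 137 − 5 = 132. No deviation. ✓
Risky: low deductible gives 137 − 7 = 130; high deductible gives 167 − 41 = 126. No deviation. ✓
Both incentive constraints hold.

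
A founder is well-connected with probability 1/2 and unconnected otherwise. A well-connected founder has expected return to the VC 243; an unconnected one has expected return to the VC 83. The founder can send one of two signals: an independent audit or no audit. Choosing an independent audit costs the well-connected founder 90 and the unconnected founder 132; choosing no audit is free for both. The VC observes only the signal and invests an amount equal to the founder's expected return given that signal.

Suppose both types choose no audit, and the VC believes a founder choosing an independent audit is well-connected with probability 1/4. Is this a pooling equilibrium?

Yes

At the pooled signal (no audit) the VC holds the prior 1/2 and pays 1/2·243 + 1/2·83 = 163. Off-path (audit) belief 1/4 gives 1/4·243 + 3/4·83 = 123.
Well-connected: no audit gives 163 − 0 = 163; audit gives 123 − 90 = 33. Stays. ✓
Unconnected: no audit gives 163 − 0 = 163; audit gives 123 − 132 = -9. Stays. ✓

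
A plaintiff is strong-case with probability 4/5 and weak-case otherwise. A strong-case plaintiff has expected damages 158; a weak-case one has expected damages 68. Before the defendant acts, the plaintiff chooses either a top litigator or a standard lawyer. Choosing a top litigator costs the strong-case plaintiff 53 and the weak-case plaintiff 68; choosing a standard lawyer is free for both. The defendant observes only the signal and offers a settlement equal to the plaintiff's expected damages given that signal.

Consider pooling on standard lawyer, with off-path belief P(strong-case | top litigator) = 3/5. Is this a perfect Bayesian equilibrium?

At the pooled signal (standard lawyer) the defendant holds the prior 4/5 and pays 4/5·158 + 1/5·68 = 140. Off-path (top litigator) belief 3/5 gives 3/5·158 + 2/5·68 = 122.
Strong-case: standard lawyer gives 140 − 0 = 140; top litigator gives 122 − 53 = 69. Stays. ✓
Weak-case: standard lawyer gives 140 − 0 = 140; top litigator gives 122 − 68 = 54. Stays. ✓

Yes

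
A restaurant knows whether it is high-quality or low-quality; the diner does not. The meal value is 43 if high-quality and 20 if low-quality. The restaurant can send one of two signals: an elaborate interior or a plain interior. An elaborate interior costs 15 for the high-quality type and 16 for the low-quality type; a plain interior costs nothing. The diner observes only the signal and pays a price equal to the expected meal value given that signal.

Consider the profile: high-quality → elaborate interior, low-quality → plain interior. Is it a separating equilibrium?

If types separate, elaborate interior earns payment 43 and plain interior earns 20.
High-quality: elaborate interior gives 43 − 15 = 28; plain interior gives 20 − 0 = 20. No deviation. ✓
Low-quality: plain interior gives 20 − 0 = 20; elaborate interior gives 43 − 16 = 27. Would deviate. ✗

No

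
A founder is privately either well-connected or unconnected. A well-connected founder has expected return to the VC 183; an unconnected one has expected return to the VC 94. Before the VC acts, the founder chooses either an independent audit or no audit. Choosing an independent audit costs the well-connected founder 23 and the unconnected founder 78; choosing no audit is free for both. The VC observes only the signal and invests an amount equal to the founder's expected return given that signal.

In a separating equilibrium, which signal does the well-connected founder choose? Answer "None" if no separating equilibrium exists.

Try well-connected → audit, unconnected → no audit:
  Under separation the VC infers type exactly: audit → well-connected (pays 183), no audit → unconnected (pays 94).
  Well-connected: audit gives 183 − 23 = 160; no audit gives 94 − 0 = 94. No deviation. ✓
  Unconnected: no audit gives 94 − 0 = 94; audit gives 183 − 78 = 105. Would deviate. ✗
Try well-connected → no audit, unconnected → audit:
  Under separation the VC infers type exactly: no audit → well-connected (pays 183), audit → unconnected (pays 94).
  Well-connected: no audit gives 183 − 0 = 183; audit gives 94 − 23 = 71. No deviation. ✓
  Unconnected: audit gives 94 − 78 = 16; no audit gives 183 − 0 = 183. Would deviate. ✗
Neither assignment is incentive-compatible.

None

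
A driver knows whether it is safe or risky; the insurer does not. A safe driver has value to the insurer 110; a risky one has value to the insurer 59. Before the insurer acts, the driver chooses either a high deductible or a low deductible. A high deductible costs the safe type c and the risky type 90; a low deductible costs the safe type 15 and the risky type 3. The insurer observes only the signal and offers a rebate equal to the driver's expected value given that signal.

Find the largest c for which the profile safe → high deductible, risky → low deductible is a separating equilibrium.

66

Under separation: high deductible → safe (pays 110); low deductible → risky (pays 59).
Risky: 59 − 3 = 56 ≥ 110 − 90 = 20. Holds regardless of c. ✓
Safe: 110 − c ≥ 59 − 15, so c ≤ 110 − 44 = 66.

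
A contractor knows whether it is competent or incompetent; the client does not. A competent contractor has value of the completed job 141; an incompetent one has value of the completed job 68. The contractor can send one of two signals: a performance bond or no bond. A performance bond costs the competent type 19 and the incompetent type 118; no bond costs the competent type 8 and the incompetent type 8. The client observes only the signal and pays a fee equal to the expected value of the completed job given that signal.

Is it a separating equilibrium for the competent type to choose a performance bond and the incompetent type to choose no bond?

Yes

If types separate, bond earns payment 141 and no bond earns 68.
Competent: bond gives 141 − 19 = 122; no bond gives 68 − 8 = 60. No deviation. ✓
Incompetent: no bond gives 68 − 8 = 60; bond gives 141 − 118 = 23. No deviation. ✓
Both incentive constraints hold.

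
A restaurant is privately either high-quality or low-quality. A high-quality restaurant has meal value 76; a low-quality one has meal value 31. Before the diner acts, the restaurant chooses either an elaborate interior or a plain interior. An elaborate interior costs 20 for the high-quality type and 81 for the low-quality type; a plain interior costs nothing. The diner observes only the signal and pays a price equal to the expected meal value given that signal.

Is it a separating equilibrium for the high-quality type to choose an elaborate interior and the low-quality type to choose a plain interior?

Yes

If types separate, elaborate interior earns payment 76 and plain interior earns 31.
High-quality: elaborate interior gives 76 − 20 = 56; plain interior gives 31 − 0 = 31. No deviation. ✓
Low-quality: plain interior gives 31 − 0 = 31; elaborate interior gives 76 − 81 = -5. No deviation. ✓
Neither type gains from mimicking the other.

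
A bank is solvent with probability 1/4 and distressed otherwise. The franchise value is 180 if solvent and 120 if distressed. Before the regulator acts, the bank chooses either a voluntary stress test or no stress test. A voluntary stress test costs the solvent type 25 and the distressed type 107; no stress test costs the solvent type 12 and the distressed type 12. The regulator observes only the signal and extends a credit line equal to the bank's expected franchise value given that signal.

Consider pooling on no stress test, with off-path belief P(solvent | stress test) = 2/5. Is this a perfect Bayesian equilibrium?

Yes

At the pooled signal (no stress test) the regulator holds the prior 1/4 and pays 1/4·180 + 3/4·120 = 135. Off-path (stress test) belief 2/5 gives 2/5·180 + 3/5·120 = 144.
Solvent: no stress test gives 135 − 12 = 123; stress test gives 144 − 25 = 119. Stays. ✓
Distressed: no stress test gives 135 − 12 = 123; stress test gives 144 − 107 = 37. Stays. ✓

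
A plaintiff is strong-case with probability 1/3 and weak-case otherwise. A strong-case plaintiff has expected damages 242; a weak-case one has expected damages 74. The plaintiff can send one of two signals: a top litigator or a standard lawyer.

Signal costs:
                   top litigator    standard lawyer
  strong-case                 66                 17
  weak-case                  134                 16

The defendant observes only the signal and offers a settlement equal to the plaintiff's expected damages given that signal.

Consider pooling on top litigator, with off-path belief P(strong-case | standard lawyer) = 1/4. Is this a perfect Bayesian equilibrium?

On the equilibrium path (top litigator) the defendant holds the prior 1/3 and pays 1/3·242 + 2/3·74 = 130. Off-path (standard lawyer) belief 1/4 gives 1/4·242 + 3/4·74 = 116.
Strong-case: top litigator gives 130 − 66 = 64; standard lawyer gives 116 − 17 = 99. Deviates. ✗
Weak-case: top litigator gives 130 − 134 = -4; standard lawyer gives 116 − 16 = 100. Deviates. ✗

No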